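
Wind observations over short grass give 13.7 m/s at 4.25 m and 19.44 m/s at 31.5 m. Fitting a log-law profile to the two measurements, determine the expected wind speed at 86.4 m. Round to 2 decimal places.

22.33 m/s

Log law: V ∝ ln(z/z₀). From the pair, with r = V₁/V₂ = 0.70473,
ln z₀ = (ln z₁ − r·ln z₂)/(1 − r) = (1.4469 − 0.70473×3.4500)/0.29527 = -3.3339 → z₀ = 0.03565 m
V₃ = V₁ · ln(z₃/z₀)/ln(z₁/z₀) = 13.7 × 7.7929/4.7808 = 22.3314 m/s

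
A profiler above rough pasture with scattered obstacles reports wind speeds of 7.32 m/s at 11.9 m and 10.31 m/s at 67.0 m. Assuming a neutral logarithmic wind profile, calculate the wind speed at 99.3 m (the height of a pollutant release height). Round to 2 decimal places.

10.99 m/s

Log law: V ∝ ln(z/z₀). From the pair, with r = V₁/V₂ = 0.70999,
ln z₀ = (ln z₁ − r·ln z₂)/(1 − r) = (2.4765 − 0.70999×4.2047)/0.29001 = -1.7543 → z₀ = 0.1730 m
V₃ = V₁ · ln(z₃/z₀)/ln(z₁/z₀) = 7.32 × 6.3524/4.2308 = 10.9907 m/s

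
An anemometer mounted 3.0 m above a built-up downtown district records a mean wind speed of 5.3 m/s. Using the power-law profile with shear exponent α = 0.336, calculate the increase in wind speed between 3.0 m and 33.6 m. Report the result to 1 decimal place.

Power law: V₂ = V₁ · (z₂/z₁)^α = 5.3 × (11.2000)^0.336 = 11.9347 m/s
ΔV = 11.9347 − 5.3 = 6.6347 m/s

6.6 m/s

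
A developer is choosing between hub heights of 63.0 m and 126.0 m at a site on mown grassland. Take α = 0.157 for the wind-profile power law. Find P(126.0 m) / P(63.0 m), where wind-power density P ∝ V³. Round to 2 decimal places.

Speed ratio: V_B/V_A = (z_B/z_A)^α = (126.0/63.0)^0.157 = (2.0000)^0.157 = 1.11497
Power-density ratio: P_B/P_A = (V_B/V_A)³ = (1.11497)³ = 1.38607

1.39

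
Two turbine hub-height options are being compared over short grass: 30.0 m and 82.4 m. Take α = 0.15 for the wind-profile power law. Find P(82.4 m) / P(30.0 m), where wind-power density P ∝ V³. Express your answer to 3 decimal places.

1.576

Speed ratio: V_B/V_A = (z_B/z_A)^α = (82.4/30.0)^0.15 = (2.7467)^0.15 = 1.16365
Power-density ratio: P_B/P_A = (V_B/V_A)³ = (1.16365)³ = 1.57566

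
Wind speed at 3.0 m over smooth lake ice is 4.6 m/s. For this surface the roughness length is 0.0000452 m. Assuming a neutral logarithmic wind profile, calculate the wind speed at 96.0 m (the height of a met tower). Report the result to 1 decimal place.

Log law: V(z) ∝ ln(z/z₀), so V₂/V₁ = ln(z₂/z₀) / ln(z₁/z₀).
ln(96.0/0.0000452) = 14.5688, ln(3.0/0.0000452) = 11.1030
V₂ = 4.6 × 14.5688/11.1030 = 4.6 × 1.3121 = 6.0359 m/s

6.0 m/s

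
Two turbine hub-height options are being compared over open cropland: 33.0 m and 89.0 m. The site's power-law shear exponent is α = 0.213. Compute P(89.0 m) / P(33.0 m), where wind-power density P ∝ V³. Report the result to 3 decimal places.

Speed ratio: V_B/V_A = (z_B/z_A)^α = (89.0/33.0)^0.213 = (2.6970)^0.213 = 1.23531
Power-density ratio: P_B/P_A = (V_B/V_A)³ = (1.23531)³ = 1.88508

1.885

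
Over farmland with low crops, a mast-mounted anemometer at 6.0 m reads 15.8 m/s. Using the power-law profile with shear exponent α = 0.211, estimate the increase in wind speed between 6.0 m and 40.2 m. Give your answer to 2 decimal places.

Power law: V₂ = V₁ · (z₂/z₁)^α = 15.8 × (6.7000)^0.211 = 23.6025 m/s
ΔV = 23.6025 − 15.8 = 7.8025 m/s

7.80 m/s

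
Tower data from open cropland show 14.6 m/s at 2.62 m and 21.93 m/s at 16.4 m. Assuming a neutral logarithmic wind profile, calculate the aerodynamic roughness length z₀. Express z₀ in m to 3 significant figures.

Log law: V(z) ∝ ln(z/z₀). With r = V₁/V₂ = 14.6/21.93 = 0.66575,
r · ln(z₂/z₀) = ln(z₁/z₀) ⇒ ln z₀ = (ln z₁ − r·ln z₂)/(1 − r)
ln z₀ = (0.96317 − 0.66575×2.79728) / 0.33425 = -2.6900
z₀ = exp(-2.6900) = 0.06788 m

z₀ ≈ 0.0679 m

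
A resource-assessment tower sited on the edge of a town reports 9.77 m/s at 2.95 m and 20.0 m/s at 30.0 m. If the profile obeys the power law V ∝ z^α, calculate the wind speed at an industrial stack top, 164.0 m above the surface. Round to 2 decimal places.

First find α: α = ln(V₂/V₁)/ln(z₂/z₁) = ln(20.0/9.77)/ln(30.0/2.95) = 0.71642/2.31939 = 0.3089
Extrapolate from 30.0 m to 164.0 m: V₃ = 20.0 × (164.0/30.0)^0.3089 = 20.0 × 1.6899 = 33.7986 m/s

33.80 m/s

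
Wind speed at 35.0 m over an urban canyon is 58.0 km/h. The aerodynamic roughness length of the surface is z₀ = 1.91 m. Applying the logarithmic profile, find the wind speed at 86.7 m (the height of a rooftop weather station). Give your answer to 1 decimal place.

76.1 km/h

Log law: V(z) ∝ ln(z/z₀), so V₂/V₁ = ln(z₂/z₀) / ln(z₁/z₀).
ln(86.7/1.91) = 3.8154, ln(35.0/1.91) = 2.9082
V₂ = 58.0 × 3.8154/2.9082 = 58.0 × 1.3119 = 76.0907 km/h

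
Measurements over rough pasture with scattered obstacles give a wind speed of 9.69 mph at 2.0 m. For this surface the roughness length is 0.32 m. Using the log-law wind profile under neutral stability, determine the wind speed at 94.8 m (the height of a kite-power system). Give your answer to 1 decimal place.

Log law: V(z) ∝ ln(z/z₀), so V₂/V₁ = ln(z₂/z₀) / ln(z₁/z₀).
ln(94.8/0.32) = 5.6912, ln(2.0/0.32) = 1.8326
V₂ = 9.69 × 5.6912/1.8326 = 9.69 × 3.1056 = 30.0929 mph

30.1 mph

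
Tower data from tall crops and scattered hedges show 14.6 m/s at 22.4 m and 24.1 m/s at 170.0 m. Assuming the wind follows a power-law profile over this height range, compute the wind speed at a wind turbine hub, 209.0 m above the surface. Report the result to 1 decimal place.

25.4 m/s

First find α: α = ln(V₂/V₁)/ln(z₂/z₁) = ln(24.1/14.6)/ln(170.0/22.4) = 0.50119/2.02674 = 0.2473
Extrapolate from 170.0 m to 209.0 m: V₃ = 24.1 × (209.0/170.0)^0.2473 = 24.1 × 1.0524 = 25.3629 m/s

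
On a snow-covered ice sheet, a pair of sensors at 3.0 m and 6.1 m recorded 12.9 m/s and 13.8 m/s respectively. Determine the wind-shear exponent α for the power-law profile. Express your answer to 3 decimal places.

Power law: V₂/V₁ = (z₂/z₁)^α ⇒ α = ln(V₂/V₁) / ln(z₂/z₁)
α = ln(13.8/12.9) / ln(6.1/3.0) = ln(1.0698) / ln(2.0333)
  = 0.06744 / 0.70968 = 0.09503

α ≈ 0.095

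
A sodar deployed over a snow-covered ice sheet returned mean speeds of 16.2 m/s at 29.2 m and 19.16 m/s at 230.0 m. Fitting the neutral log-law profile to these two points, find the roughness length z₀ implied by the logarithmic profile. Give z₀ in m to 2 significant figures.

z₀ ≈ 0.00036 m

Log law: V(z) ∝ ln(z/z₀). With r = V₁/V₂ = 16.2/19.16 = 0.84551,
r · ln(z₂/z₀) = ln(z₁/z₀) ⇒ ln z₀ = (ln z₁ − r·ln z₂)/(1 − r)
ln z₀ = (3.37417 − 0.84551×5.43808) / 0.15449 = -7.9216
z₀ = exp(-7.9216) = 0.0003628 m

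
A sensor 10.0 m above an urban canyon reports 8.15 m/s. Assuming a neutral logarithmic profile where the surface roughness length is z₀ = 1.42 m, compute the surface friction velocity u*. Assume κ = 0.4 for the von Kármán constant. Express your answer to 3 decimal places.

Log law: V(z) = (u*/κ) · ln(z/z₀) ⇒ u* = κ · V / ln(z/z₀)
u* = 0.4 × 8.15 / ln(10.0/1.42) = 0.4 × 8.15 / 1.9519
   = 3.2600 / 1.9519 = 1.6701 m/s

u* ≈ 1.670 m/s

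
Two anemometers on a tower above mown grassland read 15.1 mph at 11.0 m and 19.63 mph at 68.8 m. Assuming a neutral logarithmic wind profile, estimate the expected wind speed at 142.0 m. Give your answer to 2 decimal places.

21.42 mph

Log law: V ∝ ln(z/z₀). From the pair, with r = V₁/V₂ = 0.76923,
ln z₀ = (ln z₁ − r·ln z₂)/(1 − r) = (2.3979 − 0.76923×4.2312)/0.23077 = -3.7131 → z₀ = 0.02440 m
V₃ = V₁ · ln(z₃/z₀)/ln(z₁/z₀) = 15.1 × 8.6690/6.1110 = 21.4205 mph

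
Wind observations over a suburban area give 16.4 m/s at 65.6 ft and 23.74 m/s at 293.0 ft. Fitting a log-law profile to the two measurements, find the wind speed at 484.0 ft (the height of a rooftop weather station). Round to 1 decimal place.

26.2 m/s

Log law: V ∝ ln(z/z₀). From the pair, with r = V₁/V₂ = 0.69082,
ln z₀ = (ln z₁ − r·ln z₂)/(1 − r) = (4.1836 − 0.69082×5.6802)/0.30918 = 0.8397 → z₀ = 2.316 ft
V₃ = V₁ · ln(z₃/z₀)/ln(z₁/z₀) = 16.4 × 5.3424/3.3439 = 26.2016 m/s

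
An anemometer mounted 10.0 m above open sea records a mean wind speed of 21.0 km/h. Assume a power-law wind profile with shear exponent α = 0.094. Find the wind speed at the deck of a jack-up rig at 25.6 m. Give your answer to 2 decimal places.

22.94 km/h

Power-law profile: V₂ = V₁ · (z₂/z₁)^α
V₂ = 21.0 × (25.6/10.0)^0.094 = 21.0 × (2.5600)^0.094
    = 21.0 × 1.0924 = 22.9400 km/h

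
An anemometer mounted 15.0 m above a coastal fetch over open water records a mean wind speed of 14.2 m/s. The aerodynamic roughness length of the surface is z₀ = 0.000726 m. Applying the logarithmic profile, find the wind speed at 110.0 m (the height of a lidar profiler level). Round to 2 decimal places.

Log law: V(z) ∝ ln(z/z₀), so V₂/V₁ = ln(z₂/z₀) / ln(z₁/z₀).
ln(110.0/0.000726) = 11.9284, ln(15.0/0.000726) = 9.9360
V₂ = 14.2 × 11.9284/9.9360 = 14.2 × 1.2005 = 17.0475 m/s

17.05 m/s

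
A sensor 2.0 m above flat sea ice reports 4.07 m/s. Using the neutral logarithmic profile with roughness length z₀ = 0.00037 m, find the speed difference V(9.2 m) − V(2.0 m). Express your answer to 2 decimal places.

Log law: V₂ = V₁ · ln(z₂/z₀)/ln(z₁/z₀) = 4.07 × 10.1212/8.5952 = 4.7926 m/s
ΔV = 4.7926 − 4.07 = 0.7226 m/s

0.72 m/s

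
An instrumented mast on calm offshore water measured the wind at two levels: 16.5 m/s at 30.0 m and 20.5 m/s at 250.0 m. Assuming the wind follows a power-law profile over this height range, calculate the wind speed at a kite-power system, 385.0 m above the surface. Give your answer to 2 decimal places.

21.43 m/s

First find α: α = ln(V₂/V₁)/ln(z₂/z₁) = ln(20.5/16.5)/ln(250.0/30.0) = 0.21706/2.12026 = 0.1024
Extrapolate from 250.0 m to 385.0 m: V₃ = 20.5 × (385.0/250.0)^0.1024 = 20.5 × 1.0452 = 21.4265 m/s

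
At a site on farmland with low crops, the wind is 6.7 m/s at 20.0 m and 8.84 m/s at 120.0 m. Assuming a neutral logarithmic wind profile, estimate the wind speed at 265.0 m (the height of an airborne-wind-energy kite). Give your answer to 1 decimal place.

9.8 m/s

Log law: V ∝ ln(z/z₀). From the pair, with r = V₁/V₂ = 0.75792,
ln z₀ = (ln z₁ − r·ln z₂)/(1 − r) = (2.9957 − 0.75792×4.7875)/0.24208 = -2.6140 → z₀ = 0.07324 m
V₃ = V₁ · ln(z₃/z₀)/ln(z₁/z₀) = 6.7 × 8.1937/5.6097 = 9.7862 m/s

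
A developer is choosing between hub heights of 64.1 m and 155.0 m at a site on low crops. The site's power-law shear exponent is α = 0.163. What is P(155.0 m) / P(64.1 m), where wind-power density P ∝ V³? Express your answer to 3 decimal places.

1.540

Speed ratio: V_B/V_A = (z_B/z_A)^α = (155.0/64.1)^0.163 = (2.4181)^0.163 = 1.15480
Power-density ratio: P_B/P_A = (V_B/V_A)³ = (1.15480)³ = 1.53999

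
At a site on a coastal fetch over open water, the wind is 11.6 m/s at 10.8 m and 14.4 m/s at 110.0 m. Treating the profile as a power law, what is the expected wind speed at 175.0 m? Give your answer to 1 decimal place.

First find α: α = ln(V₂/V₁)/ln(z₂/z₁) = ln(14.4/11.6)/ln(110.0/10.8) = 0.21622/2.32093 = 0.0932
Extrapolate from 110.0 m to 175.0 m: V₃ = 14.4 × (175.0/110.0)^0.0932 = 14.4 × 1.0442 = 15.0365 m/s

15.0 m/s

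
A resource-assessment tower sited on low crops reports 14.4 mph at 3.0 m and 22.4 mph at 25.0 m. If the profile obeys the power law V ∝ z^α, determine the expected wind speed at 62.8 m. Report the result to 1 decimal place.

27.1 mph

First find α: α = ln(V₂/V₁)/ln(z₂/z₁) = ln(22.4/14.4)/ln(25.0/3.0) = 0.44183/2.12026 = 0.2084
Extrapolate from 25.0 m to 62.8 m: V₃ = 22.4 × (62.8/25.0)^0.2084 = 22.4 × 1.2116 = 27.1398 mph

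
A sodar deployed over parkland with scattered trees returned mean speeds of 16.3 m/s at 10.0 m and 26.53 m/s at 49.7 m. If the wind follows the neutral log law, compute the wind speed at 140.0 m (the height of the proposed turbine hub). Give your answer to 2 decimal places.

Log law: V ∝ ln(z/z₀). From the pair, with r = V₁/V₂ = 0.61440,
ln z₀ = (ln z₁ − r·ln z₂)/(1 − r) = (2.3026 − 0.61440×3.9060)/0.38560 = -0.2522 → z₀ = 0.7771 m
V₃ = V₁ · ln(z₃/z₀)/ln(z₁/z₀) = 16.3 × 5.1939/2.5548 = 33.1375 m/s

33.14 m/s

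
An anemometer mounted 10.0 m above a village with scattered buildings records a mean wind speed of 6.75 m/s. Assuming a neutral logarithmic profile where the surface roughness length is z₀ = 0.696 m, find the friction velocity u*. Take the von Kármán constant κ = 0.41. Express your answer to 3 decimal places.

Log law: V(z) = (u*/κ) · ln(z/z₀) ⇒ u* = κ · V / ln(z/z₀)
u* = 0.41 × 6.75 / ln(10.0/0.696) = 0.41 × 6.75 / 2.6650
   = 2.7675 / 2.6650 = 1.0385 m/s

u* ≈ 1.038 m/s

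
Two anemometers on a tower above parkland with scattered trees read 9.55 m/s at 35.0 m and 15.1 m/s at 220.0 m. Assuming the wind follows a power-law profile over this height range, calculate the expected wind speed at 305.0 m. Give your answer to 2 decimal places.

16.38 m/s

First find α: α = ln(V₂/V₁)/ln(z₂/z₁) = ln(15.1/9.55)/ln(220.0/35.0) = 0.45815/1.83828 = 0.2492
Extrapolate from 220.0 m to 305.0 m: V₃ = 15.1 × (305.0/220.0)^0.2492 = 15.1 × 1.0848 = 16.3809 m/s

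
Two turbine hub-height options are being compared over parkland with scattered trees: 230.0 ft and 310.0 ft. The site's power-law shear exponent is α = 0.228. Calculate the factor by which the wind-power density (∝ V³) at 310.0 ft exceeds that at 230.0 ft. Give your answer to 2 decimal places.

Speed ratio: V_B/V_A = (z_B/z_A)^α = (310.0/230.0)^0.228 = (1.3478)^0.228 = 1.07043
Power-density ratio: P_B/P_A = (V_B/V_A)³ = (1.07043)³ = 1.22651

1.23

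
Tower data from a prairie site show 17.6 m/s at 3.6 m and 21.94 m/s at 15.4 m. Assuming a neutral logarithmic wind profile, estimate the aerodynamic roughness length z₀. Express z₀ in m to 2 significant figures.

Log law: V(z) ∝ ln(z/z₀). With r = V₁/V₂ = 17.6/21.94 = 0.80219,
r · ln(z₂/z₀) = ln(z₁/z₀) ⇒ ln z₀ = (ln z₁ − r·ln z₂)/(1 − r)
ln z₀ = (1.28093 − 0.80219×2.73437) / 0.19781 = -4.6132
z₀ = exp(-4.6132) = 0.009920 m

z₀ ≈ 0.0099 m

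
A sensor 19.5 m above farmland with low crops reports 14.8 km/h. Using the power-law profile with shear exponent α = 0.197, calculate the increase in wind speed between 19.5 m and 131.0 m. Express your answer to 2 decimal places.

6.74 km/h

Power law: V₂ = V₁ · (z₂/z₁)^α = 14.8 × (6.7179)^0.197 = 21.5391 km/h
ΔV = 21.5391 − 14.8 = 6.7391 km/h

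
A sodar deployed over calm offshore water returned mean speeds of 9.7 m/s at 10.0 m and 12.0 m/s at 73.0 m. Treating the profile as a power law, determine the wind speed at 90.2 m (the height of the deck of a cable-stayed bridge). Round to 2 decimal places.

12.27 m/s

First find α: α = ln(V₂/V₁)/ln(z₂/z₁) = ln(12.0/9.7)/ln(73.0/10.0) = 0.21278/1.98787 = 0.1070
Extrapolate from 73.0 m to 90.2 m: V₃ = 12.0 × (90.2/73.0)^0.1070 = 12.0 × 1.0229 = 12.2749 m/s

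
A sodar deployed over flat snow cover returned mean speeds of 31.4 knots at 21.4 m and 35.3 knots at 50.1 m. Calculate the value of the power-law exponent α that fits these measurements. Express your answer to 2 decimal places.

Power law: V₂/V₁ = (z₂/z₁)^α ⇒ α = ln(V₂/V₁) / ln(z₂/z₁)
α = ln(35.3/31.4) / ln(50.1/21.4) = ln(1.1242) / ln(2.3411)
  = 0.11708 / 0.85063 = 0.13763

α ≈ 0.14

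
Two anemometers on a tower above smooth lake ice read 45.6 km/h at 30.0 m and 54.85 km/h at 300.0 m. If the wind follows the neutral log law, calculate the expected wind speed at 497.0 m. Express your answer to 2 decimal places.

Log law: V ∝ ln(z/z₀). From the pair, with r = V₁/V₂ = 0.83136,
ln z₀ = (ln z₁ − r·ln z₂)/(1 − r) = (3.4012 − 0.83136×5.7038)/0.16864 = -7.9499 → z₀ = 0.0003527 m
V₃ = V₁ · ln(z₃/z₀)/ln(z₁/z₀) = 45.6 × 14.1585/11.3511 = 56.8779 km/h

56.88 km/h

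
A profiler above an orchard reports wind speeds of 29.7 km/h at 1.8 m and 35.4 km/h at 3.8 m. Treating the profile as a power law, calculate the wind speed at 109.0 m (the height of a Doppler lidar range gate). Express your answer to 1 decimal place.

First find α: α = ln(V₂/V₁)/ln(z₂/z₁) = ln(35.4/29.7)/ln(3.8/1.8) = 0.17556/0.74721 = 0.2350
Extrapolate from 3.8 m to 109.0 m: V₃ = 35.4 × (109.0/3.8)^0.2350 = 35.4 × 2.2003 = 77.8914 km/h

77.9 km/h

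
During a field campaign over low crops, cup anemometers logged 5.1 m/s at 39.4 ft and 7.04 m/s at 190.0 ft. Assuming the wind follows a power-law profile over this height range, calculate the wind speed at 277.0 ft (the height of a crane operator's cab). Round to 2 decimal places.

7.61 m/s

First find α: α = ln(V₂/V₁)/ln(z₂/z₁) = ln(7.04/5.1)/ln(190.0/39.4) = 0.32237/1.57326 = 0.2049
Extrapolate from 190.0 ft to 277.0 ft: V₃ = 7.04 × (277.0/190.0)^0.2049 = 7.04 × 1.0803 = 7.6054 m/s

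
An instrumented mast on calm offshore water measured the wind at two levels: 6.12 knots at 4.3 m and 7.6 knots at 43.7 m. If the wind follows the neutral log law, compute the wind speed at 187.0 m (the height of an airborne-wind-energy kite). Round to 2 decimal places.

8.53 knots

Log law: V ∝ ln(z/z₀). From the pair, with r = V₁/V₂ = 0.80526,
ln z₀ = (ln z₁ − r·ln z₂)/(1 − r) = (1.4586 − 0.80526×3.7773)/0.19474 = -8.1297 → z₀ = 0.0002947 m
V₃ = V₁ · ln(z₃/z₀)/ln(z₁/z₀) = 6.12 × 13.3608/9.5883 = 8.5279 knots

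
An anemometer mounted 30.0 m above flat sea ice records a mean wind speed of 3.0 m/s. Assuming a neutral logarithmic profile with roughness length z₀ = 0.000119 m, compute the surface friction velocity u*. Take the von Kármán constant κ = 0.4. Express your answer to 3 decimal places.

Log law: V(z) = (u*/κ) · ln(z/z₀) ⇒ u* = κ · V / ln(z/z₀)
u* = 0.4 × 3.0 / ln(30.0/0.000119) = 0.4 × 3.0 / 12.4376
   = 1.2000 / 12.4376 = 0.0965 m/s

u* ≈ 0.096 m/s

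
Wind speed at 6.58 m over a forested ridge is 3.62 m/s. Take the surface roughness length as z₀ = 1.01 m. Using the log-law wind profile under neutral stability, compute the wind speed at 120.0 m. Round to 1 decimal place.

Log law: V(z) ∝ ln(z/z₀), so V₂/V₁ = ln(z₂/z₀) / ln(z₁/z₀).
ln(120.0/1.01) = 4.7775, ln(6.58/1.01) = 1.8741
V₂ = 3.62 × 4.7775/1.8741 = 3.62 × 2.5493 = 9.2283 m/s

9.2 m/s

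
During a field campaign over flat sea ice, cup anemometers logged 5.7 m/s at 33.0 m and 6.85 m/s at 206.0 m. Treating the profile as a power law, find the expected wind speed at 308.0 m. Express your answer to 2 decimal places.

7.13 m/s

First find α: α = ln(V₂/V₁)/ln(z₂/z₁) = ln(6.85/5.7)/ln(206.0/33.0) = 0.18378/1.83137 = 0.1004
Extrapolate from 206.0 m to 308.0 m: V₃ = 6.85 × (308.0/206.0)^0.1004 = 6.85 × 1.0412 = 7.1322 m/s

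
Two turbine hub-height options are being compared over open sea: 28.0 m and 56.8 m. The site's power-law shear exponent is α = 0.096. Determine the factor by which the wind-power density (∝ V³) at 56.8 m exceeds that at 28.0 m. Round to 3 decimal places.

Speed ratio: V_B/V_A = (z_B/z_A)^α = (56.8/28.0)^0.096 = (2.0286)^0.096 = 1.07026
Power-density ratio: P_B/P_A = (V_B/V_A)³ = (1.07026)³ = 1.22594

1.226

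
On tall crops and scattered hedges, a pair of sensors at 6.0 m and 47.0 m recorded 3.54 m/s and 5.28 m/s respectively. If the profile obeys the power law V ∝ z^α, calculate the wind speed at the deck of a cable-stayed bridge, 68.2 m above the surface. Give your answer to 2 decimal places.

5.68 m/s

First find α: α = ln(V₂/V₁)/ln(z₂/z₁) = ln(5.28/3.54)/ln(47.0/6.0) = 0.39980/2.05839 = 0.1942
Extrapolate from 47.0 m to 68.2 m: V₃ = 5.28 × (68.2/47.0)^0.1942 = 5.28 × 1.0750 = 5.6759 m/s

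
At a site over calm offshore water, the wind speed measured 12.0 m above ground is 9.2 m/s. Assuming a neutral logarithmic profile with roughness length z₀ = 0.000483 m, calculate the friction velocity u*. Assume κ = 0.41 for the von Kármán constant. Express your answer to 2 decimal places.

Log law: V(z) = (u*/κ) · ln(z/z₀) ⇒ u* = κ · V / ln(z/z₀)
u* = 0.41 × 9.2 / ln(12.0/0.000483) = 0.41 × 9.2 / 10.1204
   = 3.7720 / 10.1204 = 0.3727 m/s

u* ≈ 0.37 m/s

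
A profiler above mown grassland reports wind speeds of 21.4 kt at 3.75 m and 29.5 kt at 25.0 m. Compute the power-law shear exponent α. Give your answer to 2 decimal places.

α ≈ 0.17

Power law: V₂/V₁ = (z₂/z₁)^α ⇒ α = ln(V₂/V₁) / ln(z₂/z₁)
α = ln(29.5/21.4) / ln(25.0/3.75) = ln(1.3785) / ln(6.6667)
  = 0.32100 / 1.89712 = 0.16920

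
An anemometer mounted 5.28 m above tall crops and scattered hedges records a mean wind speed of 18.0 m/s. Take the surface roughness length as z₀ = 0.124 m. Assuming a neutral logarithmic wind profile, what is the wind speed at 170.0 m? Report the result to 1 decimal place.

Log law: V(z) ∝ ln(z/z₀), so V₂/V₁ = ln(z₂/z₀) / ln(z₁/z₀).
ln(170.0/0.124) = 7.2233, ln(5.28/0.124) = 3.7514
V₂ = 18.0 × 7.2233/3.7514 = 18.0 × 1.9255 = 34.6588 m/s

34.7 m/s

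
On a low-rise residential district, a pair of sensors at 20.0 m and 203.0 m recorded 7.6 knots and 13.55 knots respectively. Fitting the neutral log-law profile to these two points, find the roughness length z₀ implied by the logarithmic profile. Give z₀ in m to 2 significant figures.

z₀ ≈ 1.0 m

Log law: V(z) ∝ ln(z/z₀). With r = V₁/V₂ = 7.6/13.55 = 0.56089,
r · ln(z₂/z₀) = ln(z₁/z₀) ⇒ ln z₀ = (ln z₁ − r·ln z₂)/(1 − r)
ln z₀ = (2.99573 − 0.56089×5.31321) / 0.43911 = 0.0356
z₀ = exp(0.0356) = 1.036 m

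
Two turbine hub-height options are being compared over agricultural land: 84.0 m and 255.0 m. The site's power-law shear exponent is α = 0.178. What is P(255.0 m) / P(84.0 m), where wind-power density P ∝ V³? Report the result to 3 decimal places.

Speed ratio: V_B/V_A = (z_B/z_A)^α = (255.0/84.0)^0.178 = (3.0357)^0.178 = 1.21855
Power-density ratio: P_B/P_A = (V_B/V_A)³ = (1.21855)³ = 1.80937

1.809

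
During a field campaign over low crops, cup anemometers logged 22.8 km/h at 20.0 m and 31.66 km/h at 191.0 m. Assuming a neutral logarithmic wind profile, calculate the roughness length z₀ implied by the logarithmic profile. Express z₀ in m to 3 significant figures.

z₀ ≈ 0.0601 m

Log law: V(z) ∝ ln(z/z₀). With r = V₁/V₂ = 22.8/31.66 = 0.72015,
r · ln(z₂/z₀) = ln(z₁/z₀) ⇒ ln z₀ = (ln z₁ − r·ln z₂)/(1 − r)
ln z₀ = (2.99573 − 0.72015×5.25227) / 0.27985 = -2.8112
z₀ = exp(-2.8112) = 0.06013 m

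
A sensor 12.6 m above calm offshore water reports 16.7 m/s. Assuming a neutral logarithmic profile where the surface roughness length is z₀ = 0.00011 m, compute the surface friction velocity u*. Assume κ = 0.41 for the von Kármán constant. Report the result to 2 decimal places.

u* ≈ 0.59 m/s

Log law: V(z) = (u*/κ) · ln(z/z₀) ⇒ u* = κ · V / ln(z/z₀)
u* = 0.41 × 16.7 / ln(12.6/0.00011) = 0.41 × 16.7 / 11.6487
   = 6.8470 / 11.6487 = 0.5878 m/s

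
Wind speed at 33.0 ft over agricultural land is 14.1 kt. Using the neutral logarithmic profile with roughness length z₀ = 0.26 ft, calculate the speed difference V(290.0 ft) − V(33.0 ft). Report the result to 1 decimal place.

6.3 kt

Log law: V₂ = V₁ · ln(z₂/z₀)/ln(z₁/z₀) = 14.1 × 7.0170/4.8436 = 20.4268 kt
ΔV = 20.4268 − 14.1 = 6.3268 kt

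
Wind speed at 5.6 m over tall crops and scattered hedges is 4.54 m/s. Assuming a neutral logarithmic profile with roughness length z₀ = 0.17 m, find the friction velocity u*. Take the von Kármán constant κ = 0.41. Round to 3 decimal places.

u* ≈ 0.533 m/s

Log law: V(z) = (u*/κ) · ln(z/z₀) ⇒ u* = κ · V / ln(z/z₀)
u* = 0.41 × 4.54 / ln(5.6/0.17) = 0.41 × 4.54 / 3.4947
   = 1.8614 / 3.4947 = 0.5326 m/s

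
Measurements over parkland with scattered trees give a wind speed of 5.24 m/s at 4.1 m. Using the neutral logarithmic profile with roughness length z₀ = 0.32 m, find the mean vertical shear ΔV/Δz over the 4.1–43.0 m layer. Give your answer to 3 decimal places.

0.124 m/s/m

Log law: V₂ = V₁ · ln(z₂/z₀)/ln(z₁/z₀) = 5.24 × 4.9006/2.5504 = 10.0687 m/s
ΔV/Δz = (10.0687 − 5.24)/(43.0 − 4.1) = 4.8287/38.9000 = 0.12413 m/s/m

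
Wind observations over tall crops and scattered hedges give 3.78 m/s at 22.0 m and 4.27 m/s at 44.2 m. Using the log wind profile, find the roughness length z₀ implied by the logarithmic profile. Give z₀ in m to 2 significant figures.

z₀ ≈ 0.10 m

Log law: V(z) ∝ ln(z/z₀). With r = V₁/V₂ = 3.78/4.27 = 0.88525,
r · ln(z₂/z₀) = ln(z₁/z₀) ⇒ ln z₀ = (ln z₁ − r·ln z₂)/(1 − r)
ln z₀ = (3.09104 − 0.88525×3.78872) / 0.11475 = -2.2911
z₀ = exp(-2.2911) = 0.1012 m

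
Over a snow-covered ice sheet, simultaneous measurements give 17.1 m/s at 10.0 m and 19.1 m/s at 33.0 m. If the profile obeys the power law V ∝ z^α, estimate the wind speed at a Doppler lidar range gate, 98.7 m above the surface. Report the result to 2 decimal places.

21.14 m/s

First find α: α = ln(V₂/V₁)/ln(z₂/z₁) = ln(19.1/17.1)/ln(33.0/10.0) = 0.11061/1.19392 = 0.0926
Extrapolate from 33.0 m to 98.7 m: V₃ = 19.1 × (98.7/33.0)^0.0926 = 19.1 × 1.1068 = 21.1404 m/s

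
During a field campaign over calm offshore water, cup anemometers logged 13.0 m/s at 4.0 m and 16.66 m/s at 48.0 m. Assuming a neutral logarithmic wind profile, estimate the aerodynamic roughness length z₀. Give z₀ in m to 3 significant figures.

Log law: V(z) ∝ ln(z/z₀). With r = V₁/V₂ = 13.0/16.66 = 0.78031,
r · ln(z₂/z₀) = ln(z₁/z₀) ⇒ ln z₀ = (ln z₁ − r·ln z₂)/(1 − r)
ln z₀ = (1.38629 − 0.78031×3.87120) / 0.21969 = -7.4399
z₀ = exp(-7.4399) = 0.0005874 m

z₀ ≈ 0.000587 m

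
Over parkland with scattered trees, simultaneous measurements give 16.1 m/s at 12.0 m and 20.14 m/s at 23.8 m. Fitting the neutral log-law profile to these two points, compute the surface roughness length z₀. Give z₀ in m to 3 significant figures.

Log law: V(z) ∝ ln(z/z₀). With r = V₁/V₂ = 16.1/20.14 = 0.79940,
r · ln(z₂/z₀) = ln(z₁/z₀) ⇒ ln z₀ = (ln z₁ − r·ln z₂)/(1 − r)
ln z₀ = (2.48491 − 0.79940×3.16969) / 0.20060 = -0.2440
z₀ = exp(-0.2440) = 0.7835 m

z₀ ≈ 0.783 m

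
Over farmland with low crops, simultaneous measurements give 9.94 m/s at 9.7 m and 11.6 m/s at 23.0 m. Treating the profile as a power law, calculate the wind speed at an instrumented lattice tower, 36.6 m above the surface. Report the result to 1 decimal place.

12.6 m/s

First find α: α = ln(V₂/V₁)/ln(z₂/z₁) = ln(11.6/9.94)/ln(23.0/9.7) = 0.15444/0.86337 = 0.1789
Extrapolate from 23.0 m to 36.6 m: V₃ = 11.6 × (36.6/23.0)^0.1789 = 11.6 × 1.0866 = 12.6051 m/s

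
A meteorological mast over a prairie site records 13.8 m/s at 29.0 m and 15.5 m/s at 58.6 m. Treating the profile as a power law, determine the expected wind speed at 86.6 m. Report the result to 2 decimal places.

First find α: α = ln(V₂/V₁)/ln(z₂/z₁) = ln(15.5/13.8)/ln(58.6/29.0) = 0.11617/0.70344 = 0.1651
Extrapolate from 58.6 m to 86.6 m: V₃ = 15.5 × (86.6/58.6)^0.1651 = 15.5 × 1.0666 = 16.5327 m/s

16.53 m/s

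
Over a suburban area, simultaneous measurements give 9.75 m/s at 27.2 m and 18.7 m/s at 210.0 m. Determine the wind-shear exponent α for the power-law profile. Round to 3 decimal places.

α ≈ 0.319

Power law: V₂/V₁ = (z₂/z₁)^α ⇒ α = ln(V₂/V₁) / ln(z₂/z₁)
α = ln(18.7/9.75) / ln(210.0/27.2) = ln(1.9179) / ln(7.7206)
  = 0.65126 / 2.04389 = 0.31864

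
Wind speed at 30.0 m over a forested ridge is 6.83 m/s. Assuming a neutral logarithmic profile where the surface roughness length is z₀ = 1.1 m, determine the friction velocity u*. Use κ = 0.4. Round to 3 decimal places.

Log law: V(z) = (u*/κ) · ln(z/z₀) ⇒ u* = κ · V / ln(z/z₀)
u* = 0.4 × 6.83 / ln(30.0/1.1) = 0.4 × 6.83 / 3.3059
   = 2.7320 / 3.3059 = 0.8264 m/s

u* ≈ 0.826 m/s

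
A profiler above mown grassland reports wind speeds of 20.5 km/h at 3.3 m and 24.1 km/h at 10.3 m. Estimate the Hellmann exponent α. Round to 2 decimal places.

Power law: V₂/V₁ = (z₂/z₁)^α ⇒ α = ln(V₂/V₁) / ln(z₂/z₁)
α = ln(24.1/20.5) / ln(10.3/3.3) = ln(1.1756) / ln(3.1212)
  = 0.16179 / 1.13822 = 0.14214

α ≈ 0.14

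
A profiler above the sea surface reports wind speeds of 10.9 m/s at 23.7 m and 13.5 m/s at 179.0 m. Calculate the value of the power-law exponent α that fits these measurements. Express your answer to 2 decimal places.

α ≈ 0.11

Power law: V₂/V₁ = (z₂/z₁)^α ⇒ α = ln(V₂/V₁) / ln(z₂/z₁)
α = ln(13.5/10.9) / ln(179.0/23.7) = ln(1.2385) / ln(7.5527)
  = 0.21393 / 2.02191 = 0.10580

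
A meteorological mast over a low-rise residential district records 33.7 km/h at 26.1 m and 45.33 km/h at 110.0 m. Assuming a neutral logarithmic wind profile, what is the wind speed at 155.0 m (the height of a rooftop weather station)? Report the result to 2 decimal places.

Log law: V ∝ ln(z/z₀). From the pair, with r = V₁/V₂ = 0.74344,
ln z₀ = (ln z₁ − r·ln z₂)/(1 − r) = (3.2619 − 0.74344×4.7005)/0.25656 = -0.9065 → z₀ = 0.4039 m
V₃ = V₁ · ln(z₃/z₀)/ln(z₁/z₀) = 33.7 × 5.9499/4.1684 = 48.1026 km/h

48.10 km/h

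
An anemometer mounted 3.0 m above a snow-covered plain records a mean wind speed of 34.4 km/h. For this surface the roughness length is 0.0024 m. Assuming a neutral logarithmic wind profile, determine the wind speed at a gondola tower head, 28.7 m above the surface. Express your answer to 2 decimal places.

Log law: V(z) ∝ ln(z/z₀), so V₂/V₁ = ln(z₂/z₀) / ln(z₁/z₀).
ln(28.7/0.0024) = 9.3892, ln(3.0/0.0024) = 7.1309
V₂ = 34.4 × 9.3892/7.1309 = 34.4 × 1.3167 = 45.2941 km/h

45.29 km/h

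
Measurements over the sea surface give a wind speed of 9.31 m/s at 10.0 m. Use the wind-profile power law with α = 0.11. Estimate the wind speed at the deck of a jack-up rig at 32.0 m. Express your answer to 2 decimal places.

10.58 m/s

Power-law profile: V₂ = V₁ · (z₂/z₁)^α
V₂ = 9.31 × (32.0/10.0)^0.11 = 9.31 × (3.2000)^0.11
    = 9.31 × 1.1365 = 10.5807 m/s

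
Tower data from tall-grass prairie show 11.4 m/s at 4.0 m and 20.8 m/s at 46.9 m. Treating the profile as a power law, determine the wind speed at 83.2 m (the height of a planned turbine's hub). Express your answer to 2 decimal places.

First find α: α = ln(V₂/V₁)/ln(z₂/z₁) = ln(20.8/11.4)/ln(46.9/4.0) = 0.60134/2.46172 = 0.2443
Extrapolate from 46.9 m to 83.2 m: V₃ = 20.8 × (83.2/46.9)^0.2443 = 20.8 × 1.1503 = 23.9263 m/s

23.93 m/s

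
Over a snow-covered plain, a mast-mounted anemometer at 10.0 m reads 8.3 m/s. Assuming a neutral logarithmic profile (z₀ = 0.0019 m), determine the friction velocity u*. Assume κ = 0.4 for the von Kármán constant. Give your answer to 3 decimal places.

Log law: V(z) = (u*/κ) · ln(z/z₀) ⇒ u* = κ · V / ln(z/z₀)
u* = 0.4 × 8.3 / ln(10.0/0.0019) = 0.4 × 8.3 / 8.5685
   = 3.3200 / 8.5685 = 0.3875 m/s

u* ≈ 0.387 m/s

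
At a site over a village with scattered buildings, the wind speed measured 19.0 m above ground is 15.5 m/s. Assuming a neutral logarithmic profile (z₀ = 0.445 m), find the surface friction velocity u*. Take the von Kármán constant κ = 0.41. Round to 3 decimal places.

Log law: V(z) = (u*/κ) · ln(z/z₀) ⇒ u* = κ · V / ln(z/z₀)
u* = 0.41 × 15.5 / ln(19.0/0.445) = 0.41 × 15.5 / 3.7541
   = 6.3550 / 3.7541 = 1.6928 m/s

u* ≈ 1.693 m/s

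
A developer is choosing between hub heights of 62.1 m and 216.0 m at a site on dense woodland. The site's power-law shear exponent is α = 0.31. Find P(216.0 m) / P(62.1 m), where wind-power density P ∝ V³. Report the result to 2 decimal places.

Speed ratio: V_B/V_A = (z_B/z_A)^α = (216.0/62.1)^0.31 = (3.4783)^0.31 = 1.47171
Power-density ratio: P_B/P_A = (V_B/V_A)³ = (1.47171)³ = 3.18762

3.19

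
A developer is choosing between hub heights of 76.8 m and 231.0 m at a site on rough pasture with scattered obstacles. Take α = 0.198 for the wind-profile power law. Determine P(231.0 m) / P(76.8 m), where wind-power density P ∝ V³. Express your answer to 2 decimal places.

1.92

Speed ratio: V_B/V_A = (z_B/z_A)^α = (231.0/76.8)^0.198 = (3.0078)^0.198 = 1.24364
Power-density ratio: P_B/P_A = (V_B/V_A)³ = (1.24364)³ = 1.92345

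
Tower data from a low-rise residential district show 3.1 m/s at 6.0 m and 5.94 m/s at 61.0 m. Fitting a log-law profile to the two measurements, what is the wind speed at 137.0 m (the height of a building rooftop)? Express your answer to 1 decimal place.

6.9 m/s

Log law: V ∝ ln(z/z₀). From the pair, with r = V₁/V₂ = 0.52189,
ln z₀ = (ln z₁ − r·ln z₂)/(1 − r) = (1.7918 − 0.52189×4.1109)/0.47811 = -0.7397 → z₀ = 0.4773 m
V₃ = V₁ · ln(z₃/z₀)/ln(z₁/z₀) = 3.1 × 5.6596/2.5314 = 6.9308 m/s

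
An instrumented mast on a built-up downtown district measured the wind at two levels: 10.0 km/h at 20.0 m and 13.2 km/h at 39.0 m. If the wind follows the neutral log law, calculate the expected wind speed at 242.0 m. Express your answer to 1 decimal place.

21.9 km/h

Log law: V ∝ ln(z/z₀). From the pair, with r = V₁/V₂ = 0.75758,
ln z₀ = (ln z₁ − r·ln z₂)/(1 − r) = (2.9957 − 0.75758×3.6636)/0.24242 = 0.9088 → z₀ = 2.481 m
V₃ = V₁ · ln(z₃/z₀)/ln(z₁/z₀) = 10.0 × 4.5802/2.0870 = 21.9466 km/h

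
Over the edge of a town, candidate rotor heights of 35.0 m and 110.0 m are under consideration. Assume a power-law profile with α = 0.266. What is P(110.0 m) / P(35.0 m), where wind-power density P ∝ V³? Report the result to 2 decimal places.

2.49

Speed ratio: V_B/V_A = (z_B/z_A)^α = (110.0/35.0)^0.266 = (3.1429)^0.266 = 1.35609
Power-density ratio: P_B/P_A = (V_B/V_A)³ = (1.35609)³ = 2.49382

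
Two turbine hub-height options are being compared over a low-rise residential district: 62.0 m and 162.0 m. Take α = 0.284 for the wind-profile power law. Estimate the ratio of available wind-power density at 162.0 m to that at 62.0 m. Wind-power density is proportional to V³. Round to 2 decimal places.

Speed ratio: V_B/V_A = (z_B/z_A)^α = (162.0/62.0)^0.284 = (2.6129)^0.284 = 1.31360
Power-density ratio: P_B/P_A = (V_B/V_A)³ = (1.31360)³ = 2.26667

2.27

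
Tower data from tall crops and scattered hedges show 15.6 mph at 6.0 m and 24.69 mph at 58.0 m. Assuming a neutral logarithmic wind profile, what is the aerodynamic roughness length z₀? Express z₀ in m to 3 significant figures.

Log law: V(z) ∝ ln(z/z₀). With r = V₁/V₂ = 15.6/24.69 = 0.63183,
r · ln(z₂/z₀) = ln(z₁/z₀) ⇒ ln z₀ = (ln z₁ − r·ln z₂)/(1 − r)
ln z₀ = (1.79176 − 0.63183×4.06044) / 0.36817 = -2.1017
z₀ = exp(-2.1017) = 0.1222 m

z₀ ≈ 0.122 m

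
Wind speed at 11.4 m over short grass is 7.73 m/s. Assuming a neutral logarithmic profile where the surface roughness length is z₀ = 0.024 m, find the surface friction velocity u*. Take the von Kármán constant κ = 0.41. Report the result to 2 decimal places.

u* ≈ 0.51 m/s

Log law: V(z) = (u*/κ) · ln(z/z₀) ⇒ u* = κ · V / ln(z/z₀)
u* = 0.41 × 7.73 / ln(11.4/0.024) = 0.41 × 7.73 / 6.1633
   = 3.1693 / 6.1633 = 0.5142 m/s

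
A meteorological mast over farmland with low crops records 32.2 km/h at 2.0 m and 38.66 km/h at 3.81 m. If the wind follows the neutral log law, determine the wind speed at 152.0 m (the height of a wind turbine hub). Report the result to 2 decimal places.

75.61 km/h

Log law: V ∝ ln(z/z₀). From the pair, with r = V₁/V₂ = 0.83290,
ln z₀ = (ln z₁ − r·ln z₂)/(1 − r) = (0.6931 − 0.83290×1.3376)/0.16710 = -2.5193 → z₀ = 0.08052 m
V₃ = V₁ · ln(z₃/z₀)/ln(z₁/z₀) = 32.2 × 7.5432/3.2124 = 75.6093 km/h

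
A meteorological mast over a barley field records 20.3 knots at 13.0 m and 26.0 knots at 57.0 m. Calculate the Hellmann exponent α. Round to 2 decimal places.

α ≈ 0.17

Power law: V₂/V₁ = (z₂/z₁)^α ⇒ α = ln(V₂/V₁) / ln(z₂/z₁)
α = ln(26.0/20.3) / ln(57.0/13.0) = ln(1.2808) / ln(4.3846)
  = 0.24748 / 1.47810 = 0.16743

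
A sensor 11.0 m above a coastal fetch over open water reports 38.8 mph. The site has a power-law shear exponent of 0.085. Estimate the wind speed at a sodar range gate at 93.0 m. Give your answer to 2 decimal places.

Power-law profile: V₂ = V₁ · (z₂/z₁)^α
V₂ = 38.8 × (93.0/11.0)^0.085 = 38.8 × (8.4545)^0.085
    = 38.8 × 1.1990 = 46.5194 mph

46.52 mph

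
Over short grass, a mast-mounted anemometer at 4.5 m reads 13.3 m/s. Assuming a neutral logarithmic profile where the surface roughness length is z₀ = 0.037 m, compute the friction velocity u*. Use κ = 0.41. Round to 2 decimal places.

u* ≈ 1.14 m/s

Log law: V(z) = (u*/κ) · ln(z/z₀) ⇒ u* = κ · V / ln(z/z₀)
u* = 0.41 × 13.3 / ln(4.5/0.037) = 0.41 × 13.3 / 4.8009
   = 5.4530 / 4.8009 = 1.1358 m/s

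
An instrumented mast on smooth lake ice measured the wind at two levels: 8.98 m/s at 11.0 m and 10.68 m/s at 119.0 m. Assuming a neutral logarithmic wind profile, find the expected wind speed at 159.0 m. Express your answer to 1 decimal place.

10.9 m/s

Log law: V ∝ ln(z/z₀). From the pair, with r = V₁/V₂ = 0.84082,
ln z₀ = (ln z₁ − r·ln z₂)/(1 − r) = (2.3979 − 0.84082×4.7791)/0.15918 = -10.1806 → z₀ = 0.00003790 m
V₃ = V₁ · ln(z₃/z₀)/ln(z₁/z₀) = 8.98 × 15.2495/12.5785 = 10.8869 m/s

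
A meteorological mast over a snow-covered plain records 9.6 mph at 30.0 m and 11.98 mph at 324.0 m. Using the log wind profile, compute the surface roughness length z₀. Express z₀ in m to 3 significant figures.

z₀ ≈ 0.00204 m

Log law: V(z) ∝ ln(z/z₀). With r = V₁/V₂ = 9.6/11.98 = 0.80134,
r · ln(z₂/z₀) = ln(z₁/z₀) ⇒ ln z₀ = (ln z₁ − r·ln z₂)/(1 − r)
ln z₀ = (3.40120 − 0.80134×5.78074) / 0.19866 = -6.1970
z₀ = exp(-6.1970) = 0.002036 m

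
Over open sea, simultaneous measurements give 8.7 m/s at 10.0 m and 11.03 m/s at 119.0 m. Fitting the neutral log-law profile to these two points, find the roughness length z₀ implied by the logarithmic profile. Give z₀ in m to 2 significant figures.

Log law: V(z) ∝ ln(z/z₀). With r = V₁/V₂ = 8.7/11.03 = 0.78876,
r · ln(z₂/z₀) = ln(z₁/z₀) ⇒ ln z₀ = (ln z₁ − r·ln z₂)/(1 − r)
ln z₀ = (2.30259 − 0.78876×4.77912) / 0.21124 = -6.9446
z₀ = exp(-6.9446) = 0.0009638 m

z₀ ≈ 0.00096 m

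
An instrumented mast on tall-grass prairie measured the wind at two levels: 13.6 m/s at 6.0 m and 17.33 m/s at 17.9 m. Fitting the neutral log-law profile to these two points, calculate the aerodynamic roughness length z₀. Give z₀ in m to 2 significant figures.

z₀ ≈ 0.11 m

Log law: V(z) ∝ ln(z/z₀). With r = V₁/V₂ = 13.6/17.33 = 0.78477,
r · ln(z₂/z₀) = ln(z₁/z₀) ⇒ ln z₀ = (ln z₁ − r·ln z₂)/(1 − r)
ln z₀ = (1.79176 − 0.78477×2.88480) / 0.21523 = -2.1936
z₀ = exp(-2.1936) = 0.1115 m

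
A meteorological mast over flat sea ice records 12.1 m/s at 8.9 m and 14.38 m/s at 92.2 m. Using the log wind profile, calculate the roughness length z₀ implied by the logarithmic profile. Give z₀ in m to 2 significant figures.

Log law: V(z) ∝ ln(z/z₀). With r = V₁/V₂ = 12.1/14.38 = 0.84145,
r · ln(z₂/z₀) = ln(z₁/z₀) ⇒ ln z₀ = (ln z₁ − r·ln z₂)/(1 − r)
ln z₀ = (2.18605 − 0.84145×4.52396) / 0.15855 = -10.2213
z₀ = exp(-10.2213) = 0.00003639 m

z₀ ≈ 0.000036 m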